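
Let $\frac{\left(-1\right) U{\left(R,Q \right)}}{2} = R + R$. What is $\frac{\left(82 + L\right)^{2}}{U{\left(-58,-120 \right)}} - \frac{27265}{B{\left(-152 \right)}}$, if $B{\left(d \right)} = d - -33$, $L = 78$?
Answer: $\frac{167355}{493} \approx 339.46$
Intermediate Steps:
$B{\left(d \right)} = 33 + d$ ($B{\left(d \right)} = d + 33 = 33 + d$)
$U{\left(R,Q \right)} = - 4 R$ ($U{\left(R,Q \right)} = - 2 \left(R + R\right) = - 2 \cdot 2 R = - 4 R$)
$\frac{\left(82 + L\right)^{2}}{U{\left(-58,-120 \right)}} - \frac{27265}{B{\left(-152 \right)}} = \frac{\left(82 + 78\right)^{2}}{\left(-4\right) \left(-58\right)} - \frac{27265}{33 - 152} = \frac{160^{2}}{232} - \frac{27265}{-119} = 25600 \cdot \frac{1}{232} - - \frac{3895}{17} = \frac{3200}{29} + \frac{3895}{17} = \frac{167355}{493}$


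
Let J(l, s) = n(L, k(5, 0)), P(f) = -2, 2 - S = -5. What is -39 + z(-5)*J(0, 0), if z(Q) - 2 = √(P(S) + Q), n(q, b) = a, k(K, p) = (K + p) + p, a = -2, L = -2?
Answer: -43 - 2*I*√7 ≈ -43.0 - 5.2915*I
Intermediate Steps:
S = 7 (S = 2 - 1*(-5) = 2 + 5 = 7)
k(K, p) = K + 2*p
n(q, b) = -2
z(Q) = 2 + √(-2 + Q)
J(l, s) = -2
-39 + z(-5)*J(0, 0) = -39 + (2 + √(-2 - 5))*(-2) = -39 + (2 + √(-7))*(-2) = -39 + (2 + I*√7)*(-2) = -39 + (-4 - 2*I*√7) = -43 - 2*I*√7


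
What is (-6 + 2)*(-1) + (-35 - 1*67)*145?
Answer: -14786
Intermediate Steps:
(-6 + 2)*(-1) + (-35 - 1*67)*145 = -4*(-1) + (-35 - 67)*145 = 4 - 102*145 = 4 - 14790 = -14786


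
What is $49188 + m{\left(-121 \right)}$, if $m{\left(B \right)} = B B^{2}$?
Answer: $-1722373$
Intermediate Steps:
$m{\left(B \right)} = B^{3}$
$49188 + m{\left(-121 \right)} = 49188 + \left(-121\right)^{3} = 49188 - 1771561 = -1722373$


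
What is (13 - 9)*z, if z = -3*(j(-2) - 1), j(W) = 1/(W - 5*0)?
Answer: 18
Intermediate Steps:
j(W) = 1/W (j(W) = 1/(W + 0) = 1/W)
z = 9/2 (z = -3*(1/(-2) - 1) = -3*(-½ - 1) = -3*(-3/2) = 9/2 ≈ 4.5000)
(13 - 9)*z = (13 - 9)*(9/2) = 4*(9/2) = 18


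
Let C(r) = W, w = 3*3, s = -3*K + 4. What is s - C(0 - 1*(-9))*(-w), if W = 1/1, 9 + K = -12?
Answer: 76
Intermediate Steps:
K = -21 (K = -9 - 12 = -21)
s = 67 (s = -3*(-21) + 4 = 63 + 4 = 67)
w = 9
W = 1
C(r) = 1
s - C(0 - 1*(-9))*(-w) = 67 - (-1*9) = 67 - (-9) = 67 - 1*(-9) = 67 + 9 = 76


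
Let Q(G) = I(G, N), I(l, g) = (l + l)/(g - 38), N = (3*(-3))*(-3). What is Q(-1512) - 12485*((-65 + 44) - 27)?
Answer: 6595104/11 ≈ 5.9956e+5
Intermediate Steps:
N = 27 (N = -9*(-3) = 27)
I(l, g) = 2*l/(-38 + g) (I(l, g) = (2*l)/(-38 + g) = 2*l/(-38 + g))
Q(G) = -2*G/11 (Q(G) = 2*G/(-38 + 27) = 2*G/(-11) = 2*G*(-1/11) = -2*G/11)
Q(-1512) - 12485*((-65 + 44) - 27) = -2/11*(-1512) - 12485*((-65 + 44) - 27) = 3024/11 - 12485*(-21 - 27) = 3024/11 - 12485*(-48) = 3024/11 - 1*(-599280) = 3024/11 + 599280 = 6595104/11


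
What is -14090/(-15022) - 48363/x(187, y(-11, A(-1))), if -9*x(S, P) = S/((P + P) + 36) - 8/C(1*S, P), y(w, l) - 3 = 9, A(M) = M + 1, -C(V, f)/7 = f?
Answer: 1373111487245/10132339 ≈ 1.3552e+5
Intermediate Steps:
C(V, f) = -7*f
A(M) = 1 + M
y(w, l) = 12 (y(w, l) = 3 + 9 = 12)
x(S, P) = -8/(63*P) - S/(9*(36 + 2*P)) (x(S, P) = -(S/((P + P) + 36) - 8*(-1/(7*P)))/9 = -(S/(2*P + 36) - (-8)/(7*P))/9 = -(S/(36 + 2*P) + 8/(7*P))/9 = -(8/(7*P) + S/(36 + 2*P))/9 = -8/(63*P) - S/(9*(36 + 2*P)))
-14090/(-15022) - 48363/x(187, y(-11, A(-1))) = -14090/(-15022) - 48363*1512*(18 + 12)/(-288 - 16*12 - 7*12*187) = -14090*(-1/15022) - 48363*45360/(-288 - 192 - 15708) = 7045/7511 - 48363/((1/126)*(1/12)*(1/30)*(-16188)) = 7045/7511 - 48363/(-1349/3780) = 7045/7511 - 48363*(-3780/1349) = 7045/7511 + 182812140/1349 = 1373111487245/10132339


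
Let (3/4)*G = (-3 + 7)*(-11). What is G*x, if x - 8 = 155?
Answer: -28688/3 ≈ -9562.7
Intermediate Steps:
x = 163 (x = 8 + 155 = 163)
G = -176/3 (G = 4*((-3 + 7)*(-11))/3 = 4*(4*(-11))/3 = (4/3)*(-44) = -176/3 ≈ -58.667)
G*x = -176/3*163 = -28688/3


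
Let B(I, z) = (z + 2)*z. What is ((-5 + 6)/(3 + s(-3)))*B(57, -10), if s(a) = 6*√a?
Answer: 80/39 - 160*I*√3/39 ≈ 2.0513 - 7.1059*I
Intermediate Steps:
B(I, z) = z*(2 + z) (B(I, z) = (2 + z)*z = z*(2 + z))
((-5 + 6)/(3 + s(-3)))*B(57, -10) = ((-5 + 6)/(3 + 6*√(-3)))*(-10*(2 - 10)) = (1/(3 + 6*(I*√3)))*(-10*(-8)) = (1/(3 + 6*I*√3))*80 = 80/(3 + 6*I*√3)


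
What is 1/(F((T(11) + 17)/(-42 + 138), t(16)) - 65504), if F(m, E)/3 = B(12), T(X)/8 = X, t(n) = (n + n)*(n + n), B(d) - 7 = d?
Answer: -1/65447 ≈ -1.5280e-5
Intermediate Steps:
B(d) = 7 + d
t(n) = 4*n² (t(n) = (2*n)*(2*n) = 4*n²)
T(X) = 8*X
F(m, E) = 57 (F(m, E) = 3*(7 + 12) = 3*19 = 57)
1/(F((T(11) + 17)/(-42 + 138), t(16)) - 65504) = 1/(57 - 65504) = 1/(-65447) = -1/65447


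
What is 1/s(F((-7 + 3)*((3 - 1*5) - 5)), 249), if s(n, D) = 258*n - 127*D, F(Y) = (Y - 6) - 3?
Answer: -1/26721 ≈ -3.7424e-5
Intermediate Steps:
F(Y) = -9 + Y (F(Y) = (-6 + Y) - 3 = -9 + Y)
s(n, D) = -127*D + 258*n
1/s(F((-7 + 3)*((3 - 1*5) - 5)), 249) = 1/(-127*249 + 258*(-9 + (-7 + 3)*((3 - 1*5) - 5))) = 1/(-31623 + 258*(-9 - 4*((3 - 5) - 5))) = 1/(-31623 + 258*(-9 - 4*(-2 - 5))) = 1/(-31623 + 258*(-9 - 4*(-7))) = 1/(-31623 + 258*(-9 + 28)) = 1/(-31623 + 258*19) = 1/(-31623 + 4902) = 1/(-26721) = -1/26721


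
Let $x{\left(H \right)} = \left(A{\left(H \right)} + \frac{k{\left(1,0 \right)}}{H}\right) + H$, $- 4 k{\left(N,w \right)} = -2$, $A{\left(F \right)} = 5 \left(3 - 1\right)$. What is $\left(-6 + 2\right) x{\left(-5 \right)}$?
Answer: $- \frac{98}{5} \approx -19.6$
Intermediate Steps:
$A{\left(F \right)} = 10$ ($A{\left(F \right)} = 5 \cdot 2 = 10$)
$k{\left(N,w \right)} = \frac{1}{2}$ ($k{\left(N,w \right)} = \left(- \frac{1}{4}\right) \left(-2\right) = \frac{1}{2}$)
$x{\left(H \right)} = 10 + H + \frac{1}{2 H}$ ($x{\left(H \right)} = \left(10 + \frac{1}{2 H}\right) + H = 10 + H + \frac{1}{2 H}$)
$\left(-6 + 2\right) x{\left(-5 \right)} = \left(-6 + 2\right) \left(10 - 5 + \frac{1}{2 \left(-5\right)}\right) = - 4 \left(10 - 5 + \frac{1}{2} \left(- \frac{1}{5}\right)\right) = - 4 \left(10 - 5 - \frac{1}{10}\right) = \left(-4\right) \frac{49}{10} = - \frac{98}{5}$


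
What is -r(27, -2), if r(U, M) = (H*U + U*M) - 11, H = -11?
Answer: 362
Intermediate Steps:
r(U, M) = -11 - 11*U + M*U (r(U, M) = (-11*U + U*M) - 11 = (-11*U + M*U) - 11 = -11 - 11*U + M*U)
-r(27, -2) = -(-11 - 11*27 - 2*27) = -(-11 - 297 - 54) = -1*(-362) = 362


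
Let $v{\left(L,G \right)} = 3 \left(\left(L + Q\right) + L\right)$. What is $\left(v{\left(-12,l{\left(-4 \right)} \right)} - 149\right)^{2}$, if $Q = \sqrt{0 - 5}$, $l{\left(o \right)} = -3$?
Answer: $48796 - 1326 i \sqrt{5} \approx 48796.0 - 2965.0 i$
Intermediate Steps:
$Q = i \sqrt{5}$ ($Q = \sqrt{-5} = i \sqrt{5} \approx 2.2361 i$)
$v{\left(L,G \right)} = 6 L + 3 i \sqrt{5}$ ($v{\left(L,G \right)} = 3 \left(\left(L + i \sqrt{5}\right) + L\right) = 3 \left(2 L + i \sqrt{5}\right) = 6 L + 3 i \sqrt{5}$)
$\left(v{\left(-12,l{\left(-4 \right)} \right)} - 149\right)^{2} = \left(\left(6 \left(-12\right) + 3 i \sqrt{5}\right) - 149\right)^{2} = \left(\left(-72 + 3 i \sqrt{5}\right) - 149\right)^{2} = \left(-221 + 3 i \sqrt{5}\right)^{2}$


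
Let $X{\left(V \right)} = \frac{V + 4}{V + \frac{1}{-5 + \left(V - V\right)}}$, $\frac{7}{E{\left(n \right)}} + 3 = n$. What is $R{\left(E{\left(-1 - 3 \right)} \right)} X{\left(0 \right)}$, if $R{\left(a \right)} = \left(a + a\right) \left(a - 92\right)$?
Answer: $-3720$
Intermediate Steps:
$E{\left(n \right)} = \frac{7}{-3 + n}$
$R{\left(a \right)} = 2 a \left(-92 + a\right)$
$X{\left(V \right)} = \frac{4 + V}{- \frac{1}{5} + V}$ ($X{\left(V \right)} = \frac{4 + V}{V + \frac{1}{-5 + 0}} = \frac{4 + V}{V + \frac{1}{-5}} = \frac{4 + V}{V - \frac{1}{5}} = \frac{4 + V}{- \frac{1}{5} + V}$)
$R{\left(E{\left(-1 - 3 \right)} \right)} X{\left(0 \right)} = 2 \frac{7}{-3 - 4} \left(-92 + \frac{7}{-3 - 4}\right) \frac{5 \left(4 + 0\right)}{-1 + 5 \cdot 0} = 2 \frac{7}{-3 - 4} \left(-92 + \frac{7}{-3 - 4}\right) 5 \frac{1}{-1 + 0} \cdot 4 = 2 \frac{7}{-3 - 4} \left(-92 + \frac{7}{-3 - 4}\right) 5 \frac{1}{-1} \cdot 4 = 2 \frac{7}{-7} \left(-92 + \frac{7}{-7}\right) 5 \left(-1\right) 4 = 2 \cdot 7 \left(- \frac{1}{7}\right) \left(-92 + 7 \left(- \frac{1}{7}\right)\right) \left(-20\right) = 2 \left(-1\right) \left(-92 - 1\right) \left(-20\right) = 2 \left(-1\right) \left(-93\right) \left(-20\right) = 186 \left(-20\right) = -3720$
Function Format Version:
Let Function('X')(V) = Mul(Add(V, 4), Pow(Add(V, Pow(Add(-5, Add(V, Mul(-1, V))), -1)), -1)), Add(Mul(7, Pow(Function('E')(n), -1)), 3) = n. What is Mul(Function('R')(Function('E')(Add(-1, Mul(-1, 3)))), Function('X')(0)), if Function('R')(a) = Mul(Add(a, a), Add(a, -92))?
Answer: -3720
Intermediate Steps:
Function('E')(n) = Mul(7, Pow(Add(-3, n), -1))
Function('R')(a) = Mul(2, a, Add(-92, a)) (Function('R')(a) = Mul(Mul(2, a), Add(-92, a)) = Mul(2, a, Add(-92, a)))
Function('X')(V) = Mul(Pow(Add(Rational(-1, 5), V), -1), Add(4, V)) (Function('X')(V) = Mul(Add(4, V), Pow(Add(V, Pow(Add(-5, 0), -1)), -1)) = Mul(Add(4, V), Pow(Add(V, Pow(-5, -1)), -1)) = Mul(Add(4, V), Pow(Add(V, Rational(-1, 5)), -1)) = Mul(Add(4, V), Pow(Add(Rational(-1, 5), V), -1)) = Mul(Pow(Add(Rational(-1, 5), V), -1), Add(4, V)))
Mul(Function('R')(Function('E')(Add(-1, Mul(-1, 3)))), Function('X')(0)) = Mul(Mul(2, Mul(7, Pow(Add(-3, Add(-1, Mul(-1, 3))), -1)), Add(-92, Mul(7, Pow(Add(-3, Add(-1, Mul(-1, 3))), -1)))), Mul(5, Pow(Add(-1, Mul(5, 0)), -1), Add(4, 0))) = Mul(Mul(2, Mul(7, Pow(Add(-3, Add(-1, -3)), -1)), Add(-92, Mul(7, Pow(Add(-3, Add(-1, -3)), -1)))), Mul(5, Pow(Add(-1, 0), -1), 4)) = Mul(Mul(2, Mul(7, Pow(Add(-3, -4), -1)), Add(-92, Mul(7, Pow(Add(-3, -4), -1)))), Mul(5, Pow(-1, -1), 4)) = Mul(Mul(2, Mul(7, Pow(-7, -1)), Add(-92, Mul(7, Pow(-7, -1)))), Mul(5, -1, 4)) = Mul(Mul(2, Mul(7, Rational(-1, 7)), Add(-92, Mul(7, Rational(-1, 7)))), -20) = Mul(Mul(2, -1, Add(-92, -1)), -20) = Mul(Mul(2, -1, -93), -20) = Mul(186, -20) = -3720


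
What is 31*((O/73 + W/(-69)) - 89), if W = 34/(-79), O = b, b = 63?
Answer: -1087146812/397923 ≈ -2732.1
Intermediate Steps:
O = 63
W = -34/79 (W = 34*(-1/79) = -34/79 ≈ -0.43038)
31*((O/73 + W/(-69)) - 89) = 31*((63/73 - 34/79/(-69)) - 89) = 31*((63*(1/73) - 34/79*(-1/69)) - 89) = 31*((63/73 + 34/5451) - 89) = 31*(345895/397923 - 89) = 31*(-35069252/397923) = -1087146812/397923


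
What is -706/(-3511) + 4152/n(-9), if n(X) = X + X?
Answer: -2427494/10533 ≈ -230.47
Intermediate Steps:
n(X) = 2*X
-706/(-3511) + 4152/n(-9) = -706/(-3511) + 4152/((2*(-9))) = -706*(-1/3511) + 4152/(-18) = 706/3511 + 4152*(-1/18) = 706/3511 - 692/3 = -2427494/10533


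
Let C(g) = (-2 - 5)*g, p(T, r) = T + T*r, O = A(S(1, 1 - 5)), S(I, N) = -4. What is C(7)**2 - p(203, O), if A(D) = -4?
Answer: 3010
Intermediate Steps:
O = -4
C(g) = -7*g
C(7)**2 - p(203, O) = (-7*7)**2 - 203*(1 - 4) = (-49)**2 - 203*(-3) = 2401 - 1*(-609) = 2401 + 609 = 3010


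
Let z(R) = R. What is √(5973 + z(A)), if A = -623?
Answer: 5*√214 ≈ 73.144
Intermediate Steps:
√(5973 + z(A)) = √(5973 - 623) = √5350 = 5*√214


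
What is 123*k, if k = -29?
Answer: -3567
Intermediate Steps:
123*k = 123*(-29) = -3567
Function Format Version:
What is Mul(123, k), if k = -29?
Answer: -3567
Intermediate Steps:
Mul(123, k) = Mul(123, -29) = -3567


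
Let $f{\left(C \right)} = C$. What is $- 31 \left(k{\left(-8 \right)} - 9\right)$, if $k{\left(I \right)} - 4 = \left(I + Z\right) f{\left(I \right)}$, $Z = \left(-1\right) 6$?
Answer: $-3317$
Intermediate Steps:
$Z = -6$
$k{\left(I \right)} = 4 + I \left(-6 + I\right)$ ($k{\left(I \right)} = 4 + \left(I - 6\right) I = 4 + \left(-6 + I\right) I = 4 + I \left(-6 + I\right)$)
$- 31 \left(k{\left(-8 \right)} - 9\right) = - 31 \left(\left(4 + \left(-8\right)^{2} - -48\right) - 9\right) = - 31 \left(\left(4 + 64 + 48\right) - 9\right) = - 31 \left(116 - 9\right) = \left(-31\right) 107 = -3317$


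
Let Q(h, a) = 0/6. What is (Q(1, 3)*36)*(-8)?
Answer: 0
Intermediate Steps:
Q(h, a) = 0 (Q(h, a) = 0*(⅙) = 0)
(Q(1, 3)*36)*(-8) = (0*36)*(-8) = 0*(-8) = 0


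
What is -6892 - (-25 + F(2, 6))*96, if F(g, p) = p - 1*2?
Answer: -4876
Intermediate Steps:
F(g, p) = -2 + p (F(g, p) = p - 2 = -2 + p)
-6892 - (-25 + F(2, 6))*96 = -6892 - (-25 + (-2 + 6))*96 = -6892 - (-25 + 4)*96 = -6892 - (-21)*96 = -6892 - 1*(-2016) = -6892 + 2016 = -4876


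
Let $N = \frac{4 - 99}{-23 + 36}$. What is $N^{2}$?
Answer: $\frac{9025}{169} \approx 53.402$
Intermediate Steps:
$N = - \frac{95}{13}$ ($N = \frac{4 - 99}{13} = \left(4 - 99\right) \frac{1}{13} = \left(-95\right) \frac{1}{13} = - \frac{95}{13} \approx -7.3077$)
$N^{2} = \left(- \frac{95}{13}\right)^{2} = \frac{9025}{169}$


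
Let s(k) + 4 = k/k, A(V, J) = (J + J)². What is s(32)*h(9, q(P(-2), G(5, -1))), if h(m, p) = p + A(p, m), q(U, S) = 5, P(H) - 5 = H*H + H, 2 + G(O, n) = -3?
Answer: -987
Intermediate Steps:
A(V, J) = 4*J² (A(V, J) = (2*J)² = 4*J²)
G(O, n) = -5 (G(O, n) = -2 - 3 = -5)
s(k) = -3 (s(k) = -4 + k/k = -4 + 1 = -3)
P(H) = 5 + H + H² (P(H) = 5 + (H*H + H) = 5 + (H² + H) = 5 + (H + H²) = 5 + H + H²)
h(m, p) = p + 4*m²
s(32)*h(9, q(P(-2), G(5, -1))) = -3*(5 + 4*9²) = -3*(5 + 4*81) = -3*(5 + 324) = -3*329 = -987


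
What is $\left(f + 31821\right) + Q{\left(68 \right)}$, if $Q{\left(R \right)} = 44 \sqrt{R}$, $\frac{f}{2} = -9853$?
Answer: $12115 + 88 \sqrt{17} \approx 12478.0$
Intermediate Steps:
$f = -19706$ ($f = 2 \left(-9853\right) = -19706$)
$\left(f + 31821\right) + Q{\left(68 \right)} = \left(-19706 + 31821\right) + 44 \sqrt{68} = 12115 + 44 \cdot 2 \sqrt{17} = 12115 + 88 \sqrt{17}$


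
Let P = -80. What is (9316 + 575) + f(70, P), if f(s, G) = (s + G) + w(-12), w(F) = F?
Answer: 9869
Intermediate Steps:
f(s, G) = -12 + G + s (f(s, G) = (s + G) - 12 = (G + s) - 12 = -12 + G + s)
(9316 + 575) + f(70, P) = (9316 + 575) + (-12 - 80 + 70) = 9891 - 22 = 9869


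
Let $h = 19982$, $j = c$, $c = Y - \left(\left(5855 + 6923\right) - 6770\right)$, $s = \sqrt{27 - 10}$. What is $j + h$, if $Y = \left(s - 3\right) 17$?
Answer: $13923 + 17 \sqrt{17} \approx 13993.0$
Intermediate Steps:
$s = \sqrt{17} \approx 4.1231$
$Y = -51 + 17 \sqrt{17}$ ($Y = \left(\sqrt{17} - 3\right) 17 = \left(-3 + \sqrt{17}\right) 17 = -51 + 17 \sqrt{17} \approx 19.093$)
$c = -6059 + 17 \sqrt{17}$ ($c = \left(-51 + 17 \sqrt{17}\right) - \left(\left(5855 + 6923\right) - 6770\right) = \left(-51 + 17 \sqrt{17}\right) - \left(12778 - 6770\right) = \left(-51 + 17 \sqrt{17}\right) - 6008 = -6059 + 17 \sqrt{17} \approx -5988.9$)
$j = -6059 + 17 \sqrt{17} \approx -5988.9$
$j + h = \left(-6059 + 17 \sqrt{17}\right) + 19982 = 13923 + 17 \sqrt{17}$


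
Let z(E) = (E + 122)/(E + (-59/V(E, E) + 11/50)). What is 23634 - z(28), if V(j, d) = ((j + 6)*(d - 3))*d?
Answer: 5289493606/223859 ≈ 23629.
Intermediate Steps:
V(j, d) = d*(-3 + d)*(6 + j) (V(j, d) = ((6 + j)*(-3 + d))*d = ((-3 + d)*(6 + j))*d = d*(-3 + d)*(6 + j))
z(E) = (122 + E)/(11/50 + E - 59/(E*(-18 + E² + 3*E))) (z(E) = (E + 122)/(E + (-59*1/(E*(-18 - 3*E + 6*E + E*E)) + 11/50)) = (122 + E)/(E + (-59*1/(E*(-18 - 3*E + 6*E + E²)) + 11*(1/50))) = (122 + E)/(E + (-59*1/(E*(-18 + E² + 3*E)) + 11/50)) = (122 + E)/(E + (-59/(E*(-18 + E² + 3*E)) + 11/50)) = (122 + E)/(E + (11/50 - 59/(E*(-18 + E² + 3*E)))) = (122 + E)/(11/50 + E - 59/(E*(-18 + E² + 3*E))))
23634 - z(28) = 23634 - 50*28*(-2196 + 28³ + 125*28² + 348*28)/(-2950 - 867*28² - 198*28 + 50*28⁴ + 161*28³) = 23634 - 50*28*(-2196 + 21952 + 125*784 + 9744)/(-2950 - 867*784 - 5544 + 50*614656 + 161*21952) = 23634 - 50*28*(-2196 + 21952 + 98000 + 9744)/(-2950 - 679728 - 5544 + 30732800 + 3534272) = 23634 - 50*28*127500/33578850 = 23634 - 1*1190000/223859 = 23634 - 1190000/223859 = 5289493606/223859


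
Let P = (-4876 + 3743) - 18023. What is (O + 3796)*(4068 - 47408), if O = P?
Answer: 665702400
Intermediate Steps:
P = -19156 (P = -1133 - 18023 = -19156)
O = -19156
(O + 3796)*(4068 - 47408) = (-19156 + 3796)*(4068 - 47408) = -15360*(-43340) = 665702400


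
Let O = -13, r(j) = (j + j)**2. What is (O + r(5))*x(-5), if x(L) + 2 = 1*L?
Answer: -609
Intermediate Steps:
x(L) = -2 + L (x(L) = -2 + 1*L = -2 + L)
r(j) = 4*j**2 (r(j) = (2*j)**2 = 4*j**2)
(O + r(5))*x(-5) = (-13 + 4*5**2)*(-2 - 5) = (-13 + 4*25)*(-7) = (-13 + 100)*(-7) = 87*(-7) = -609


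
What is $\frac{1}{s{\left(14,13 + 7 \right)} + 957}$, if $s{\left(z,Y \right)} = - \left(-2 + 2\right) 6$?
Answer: $\frac{1}{957} \approx 0.0010449$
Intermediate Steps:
$s{\left(z,Y \right)} = 0$ ($s{\left(z,Y \right)} = - 0 \cdot 6 = \left(-1\right) 0 = 0$)
$\frac{1}{s{\left(14,13 + 7 \right)} + 957} = \frac{1}{0 + 957} = \frac{1}{957}$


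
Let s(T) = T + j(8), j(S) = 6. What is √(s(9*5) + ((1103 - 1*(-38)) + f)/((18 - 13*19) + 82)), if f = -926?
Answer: √21846/21 ≈ 7.0383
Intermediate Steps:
s(T) = 6 + T (s(T) = T + 6 = 6 + T)
√(s(9*5) + ((1103 - 1*(-38)) + f)/((18 - 13*19) + 82)) = √((6 + 9*5) + ((1103 - 1*(-38)) - 926)/((18 - 13*19) + 82)) = √((6 + 45) + ((1103 + 38) - 926)/((18 - 247) + 82)) = √(51 + (1141 - 926)/(-229 + 82)) = √(51 + 215/(-147)) = √(51 + 215*(-1/147)) = √(51 - 215/147) = √(7282/147) = √21846/21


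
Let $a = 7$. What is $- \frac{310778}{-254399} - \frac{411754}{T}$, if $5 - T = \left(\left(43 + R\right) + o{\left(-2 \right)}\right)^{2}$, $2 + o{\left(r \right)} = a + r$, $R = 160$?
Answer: $\frac{117936427164}{10794403969} \approx 10.926$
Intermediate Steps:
$o{\left(r \right)} = 5 + r$ ($o{\left(r \right)} = -2 + \left(7 + r\right) = 5 + r$)
$T = -42431$ ($T = 5 - \left(\left(43 + 160\right) + \left(5 - 2\right)\right)^{2} = 5 - \left(203 + 3\right)^{2} = 5 - 206^{2} = 5 - 42436 = -42431$)
$- \frac{310778}{-254399} - \frac{411754}{T} = - \frac{310778}{-254399} - \frac{411754}{-42431} = \left(-310778\right) \left(- \frac{1}{254399}\right) - - \frac{411754}{42431} = \frac{310778}{254399} + \frac{411754}{42431} = \frac{117936427164}{10794403969}$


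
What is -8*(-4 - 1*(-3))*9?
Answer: 72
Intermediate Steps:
-8*(-4 - 1*(-3))*9 = -8*(-4 + 3)*9 = -8*(-1)*9 = 8*9 = 72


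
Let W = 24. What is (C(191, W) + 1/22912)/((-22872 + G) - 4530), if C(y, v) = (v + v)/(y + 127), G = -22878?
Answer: -183349/61056814080 ≈ -3.0029e-6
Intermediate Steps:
C(y, v) = 2*v/(127 + y) (C(y, v) = (2*v)/(127 + y) = 2*v/(127 + y))
(C(191, W) + 1/22912)/((-22872 + G) - 4530) = (2*24/(127 + 191) + 1/22912)/((-22872 - 22878) - 4530) = (2*24/318 + 1/22912)/(-45750 - 4530) = (2*24*(1/318) + 1/22912)/(-50280) = (8/53 + 1/22912)*(-1/50280) = (183349/1214336)*(-1/50280) = -183349/61056814080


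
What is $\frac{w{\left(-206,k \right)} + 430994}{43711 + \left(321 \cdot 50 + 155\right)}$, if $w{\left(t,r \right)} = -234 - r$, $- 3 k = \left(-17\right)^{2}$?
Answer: $\frac{1292569}{179748} \approx 7.191$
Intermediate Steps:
$k = - \frac{289}{3}$ ($k = - \frac{\left(-17\right)^{2}}{3} = \left(- \frac{1}{3}\right) 289 = - \frac{289}{3} \approx -96.333$)
$\frac{w{\left(-206,k \right)} + 430994}{43711 + \left(321 \cdot 50 + 155\right)} = \frac{\left(-234 - - \frac{289}{3}\right) + 430994}{43711 + \left(321 \cdot 50 + 155\right)} = \frac{\left(-234 + \frac{289}{3}\right) + 430994}{43711 + \left(16050 + 155\right)} = \frac{- \frac{413}{3} + 430994}{43711 + 16205} = \frac{1292569}{3 \cdot 59916} = \frac{1292569}{3} \cdot \frac{1}{59916} = \frac{1292569}{179748}$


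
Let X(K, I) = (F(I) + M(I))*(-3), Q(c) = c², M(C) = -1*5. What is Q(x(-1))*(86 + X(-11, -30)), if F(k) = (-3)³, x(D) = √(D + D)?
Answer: -364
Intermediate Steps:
x(D) = √2*√D (x(D) = √(2*D) = √2*√D)
F(k) = -27
M(C) = -5
X(K, I) = 96 (X(K, I) = (-27 - 5)*(-3) = -32*(-3) = 96)
Q(x(-1))*(86 + X(-11, -30)) = (√2*√(-1))²*(86 + 96) = (√2*I)²*182 = (I*√2)²*182 = -2*182 = -364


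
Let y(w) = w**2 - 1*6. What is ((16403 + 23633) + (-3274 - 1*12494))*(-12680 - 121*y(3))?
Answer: -316527524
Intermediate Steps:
y(w) = -6 + w**2 (y(w) = w**2 - 6 = -6 + w**2)
((16403 + 23633) + (-3274 - 1*12494))*(-12680 - 121*y(3)) = ((16403 + 23633) + (-3274 - 1*12494))*(-12680 - 121*(-6 + 3**2)) = (40036 + (-3274 - 12494))*(-12680 - 121*(-6 + 9)) = (40036 - 15768)*(-12680 - 121*3) = 24268*(-12680 - 363) = 24268*(-13043) = -316527524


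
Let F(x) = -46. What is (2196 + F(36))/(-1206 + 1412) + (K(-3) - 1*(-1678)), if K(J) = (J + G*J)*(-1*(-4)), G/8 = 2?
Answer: 152897/103 ≈ 1484.4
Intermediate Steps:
G = 16 (G = 8*2 = 16)
K(J) = 68*J (K(J) = (J + 16*J)*(-1*(-4)) = (17*J)*4 = 68*J)
(2196 + F(36))/(-1206 + 1412) + (K(-3) - 1*(-1678)) = (2196 - 46)/(-1206 + 1412) + (68*(-3) - 1*(-1678)) = 2150/206 + (-204 + 1678) = 2150*(1/206) + 1474 = 1075/103 + 1474 = 152897/103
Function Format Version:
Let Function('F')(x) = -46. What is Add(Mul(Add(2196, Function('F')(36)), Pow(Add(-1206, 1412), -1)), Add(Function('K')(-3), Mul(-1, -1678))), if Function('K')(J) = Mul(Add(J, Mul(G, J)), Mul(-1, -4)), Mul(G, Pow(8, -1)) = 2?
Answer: Rational(152897, 103) ≈ 1484.4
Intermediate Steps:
G = 16 (G = Mul(8, 2) = 16)
Function('K')(J) = Mul(68, J) (Function('K')(J) = Mul(Add(J, Mul(16, J)), Mul(-1, -4)) = Mul(Mul(17, J), 4) = Mul(68, J))
Add(Mul(Add(2196, Function('F')(36)), Pow(Add(-1206, 1412), -1)), Add(Function('K')(-3), Mul(-1, -1678))) = Add(Mul(Add(2196, -46), Pow(Add(-1206, 1412), -1)), Add(Mul(68, -3), Mul(-1, -1678))) = Add(Mul(2150, Pow(206, -1)), Add(-204, 1678)) = Add(Mul(2150, Rational(1, 206)), 1474) = Add(Rational(1075, 103), 1474) = Rational(152897, 103)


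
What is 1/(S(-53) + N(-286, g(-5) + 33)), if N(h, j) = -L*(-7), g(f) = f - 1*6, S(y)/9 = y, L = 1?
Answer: -1/470 ≈ -0.0021277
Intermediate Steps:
S(y) = 9*y
g(f) = -6 + f (g(f) = f - 6 = -6 + f)
N(h, j) = 7 (N(h, j) = -1*1*(-7) = -1*(-7) = 7)
1/(S(-53) + N(-286, g(-5) + 33)) = 1/(9*(-53) + 7) = 1/(-477 + 7) = 1/(-470) = -1/470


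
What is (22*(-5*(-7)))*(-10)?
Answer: -7700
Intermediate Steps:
(22*(-5*(-7)))*(-10) = (22*35)*(-10) = 770*(-10) = -7700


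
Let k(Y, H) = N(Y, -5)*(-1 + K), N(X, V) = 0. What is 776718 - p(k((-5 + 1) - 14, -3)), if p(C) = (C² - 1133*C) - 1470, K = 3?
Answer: 778188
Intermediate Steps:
k(Y, H) = 0 (k(Y, H) = 0*(-1 + 3) = 0*2 = 0)
p(C) = -1470 + C² - 1133*C
776718 - p(k((-5 + 1) - 14, -3)) = 776718 - (-1470 + 0² - 1133*0) = 776718 - (-1470 + 0 + 0) = 776718 - 1*(-1470) = 776718 + 1470 = 778188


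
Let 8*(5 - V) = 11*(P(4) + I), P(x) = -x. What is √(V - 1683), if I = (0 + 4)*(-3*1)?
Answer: 6*I*√46 ≈ 40.694*I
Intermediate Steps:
I = -12 (I = 4*(-3) = -12)
V = 27 (V = 5 - 11*(-1*4 - 12)/8 = 5 - 11*(-4 - 12)/8 = 5 - 11*(-16)/8 = 5 - ⅛*(-176) = 5 + 22 = 27)
√(V - 1683) = √(27 - 1683) = √(-1656) = 6*I*√46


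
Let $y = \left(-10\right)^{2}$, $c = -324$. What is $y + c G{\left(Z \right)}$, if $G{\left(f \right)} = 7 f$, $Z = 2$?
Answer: $-4436$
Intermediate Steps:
$y = 100$
$y + c G{\left(Z \right)} = 100 - 324 \cdot 7 \cdot 2 = 100 - 4536 = -4436$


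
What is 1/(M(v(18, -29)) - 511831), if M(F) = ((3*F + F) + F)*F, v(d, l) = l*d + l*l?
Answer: -1/3026 ≈ -0.00033047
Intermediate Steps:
v(d, l) = l² + d*l (v(d, l) = d*l + l² = l² + d*l)
M(F) = 5*F² (M(F) = (4*F + F)*F = (5*F)*F = 5*F²)
1/(M(v(18, -29)) - 511831) = 1/(5*(-29*(18 - 29))² - 511831) = 1/(5*(-29*(-11))² - 511831) = 1/(5*319² - 511831) = 1/(5*101761 - 511831) = 1/(508805 - 511831) = 1/(-3026) = -1/3026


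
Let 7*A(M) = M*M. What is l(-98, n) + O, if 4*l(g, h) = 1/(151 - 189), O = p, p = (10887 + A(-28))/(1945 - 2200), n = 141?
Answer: -98359/2280 ≈ -43.140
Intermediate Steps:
A(M) = M²/7 (A(M) = (M*M)/7 = M²/7)
p = -647/15 (p = (10887 + (⅐)*(-28)²)/(1945 - 2200) = (10887 + (⅐)*784)/(-255) = (10887 + 112)*(-1/255) = 10999*(-1/255) = -647/15 ≈ -43.133)
O = -647/15 ≈ -43.133
l(g, h) = -1/152 (l(g, h) = 1/(4*(151 - 189)) = (¼)/(-38) = (¼)*(-1/38) = -1/152)
l(-98, n) + O = -1/152 - 647/15 = -98359/2280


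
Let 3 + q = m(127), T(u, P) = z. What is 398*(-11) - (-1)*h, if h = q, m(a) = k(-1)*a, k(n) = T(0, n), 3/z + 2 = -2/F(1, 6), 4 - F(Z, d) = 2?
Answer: -4508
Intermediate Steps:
F(Z, d) = 2 (F(Z, d) = 4 - 1*2 = 4 - 2 = 2)
z = -1 (z = 3/(-2 - 2/2) = 3/(-2 - 2*½) = 3/(-2 - 1) = 3/(-3) = 3*(-⅓) = -1)
T(u, P) = -1
k(n) = -1
m(a) = -a
q = -130 (q = -3 - 1*127 = -3 - 127 = -130)
h = -130
398*(-11) - (-1)*h = 398*(-11) - (-1)*(-130) = -4378 - 1*130 = -4378 - 130 = -4508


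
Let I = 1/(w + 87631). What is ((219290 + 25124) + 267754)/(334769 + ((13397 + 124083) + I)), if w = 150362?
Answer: 60946199412/56195978129 ≈ 1.0845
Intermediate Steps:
I = 1/237993 (I = 1/(150362 + 87631) = 1/237993 ≈ 4.2018e-6)
((219290 + 25124) + 267754)/(334769 + ((13397 + 124083) + I)) = ((219290 + 25124) + 267754)/(334769 + ((13397 + 124083) + 1/237993)) = (244414 + 267754)/(334769 + (137480 + 1/237993)) = 512168/(334769 + 32719277641/237993) = 512168/(112391956258/237993) = 512168*(237993/112391956258) = 60946199412/56195978129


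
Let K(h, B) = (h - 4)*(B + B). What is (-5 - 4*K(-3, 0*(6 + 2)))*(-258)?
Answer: 1290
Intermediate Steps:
K(h, B) = 2*B*(-4 + h) (K(h, B) = (-4 + h)*(2*B) = 2*B*(-4 + h))
(-5 - 4*K(-3, 0*(6 + 2)))*(-258) = (-5 - 8*0*(6 + 2)*(-4 - 3))*(-258) = (-5 - 8*0*8*(-7))*(-258) = (-5 - 8*0*(-7))*(-258) = (-5 - 4*0)*(-258) = (-5 + 0)*(-258) = -5*(-258) = 1290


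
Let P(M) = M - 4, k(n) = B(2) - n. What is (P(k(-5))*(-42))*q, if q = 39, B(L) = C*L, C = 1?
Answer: -4914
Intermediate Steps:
B(L) = L (B(L) = 1*L = L)
k(n) = 2 - n
P(M) = -4 + M
(P(k(-5))*(-42))*q = ((-4 + (2 - 1*(-5)))*(-42))*39 = ((-4 + (2 + 5))*(-42))*39 = ((-4 + 7)*(-42))*39 = (3*(-42))*39 = -126*39 = -4914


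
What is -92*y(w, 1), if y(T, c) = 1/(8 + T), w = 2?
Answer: -46/5 ≈ -9.2000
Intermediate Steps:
-92*y(w, 1) = -92/(8 + 2) = -92/10 = -92*⅒ = -46/5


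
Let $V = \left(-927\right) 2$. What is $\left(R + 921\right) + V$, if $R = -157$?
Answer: $-1090$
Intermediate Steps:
$V = -1854$
$\left(R + 921\right) + V = \left(-157 + 921\right) - 1854 = 764 - 1854 = -1090$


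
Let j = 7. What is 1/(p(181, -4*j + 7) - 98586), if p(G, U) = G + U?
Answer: -1/98426 ≈ -1.0160e-5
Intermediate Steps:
1/(p(181, -4*j + 7) - 98586) = 1/((181 + (-4*7 + 7)) - 98586) = 1/((181 + (-28 + 7)) - 98586) = 1/((181 - 21) - 98586) = 1/(160 - 98586) = 1/(-98426) = -1/98426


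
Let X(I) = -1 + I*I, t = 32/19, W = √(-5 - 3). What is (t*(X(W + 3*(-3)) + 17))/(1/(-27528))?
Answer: -78399744/19 + 31712256*I*√2/19 ≈ -4.1263e+6 + 2.3604e+6*I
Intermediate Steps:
W = 2*I*√2 (W = √(-8) = 2*I*√2 ≈ 2.8284*I)
t = 32/19 (t = 32*(1/19) = 32/19 ≈ 1.6842)
X(I) = -1 + I²
(t*(X(W + 3*(-3)) + 17))/(1/(-27528)) = (32*((-1 + (2*I*√2 + 3*(-3))²) + 17)/19)/(1/(-27528)) = (32*((-1 + (2*I*√2 - 9)²) + 17)/19)/(-1/27528) = (32*((-1 + (-9 + 2*I*√2)²) + 17)/19)*(-27528) = (32*(16 + (-9 + 2*I*√2)²)/19)*(-27528) = (512/19 + 32*(-9 + 2*I*√2)²/19)*(-27528) = -14094336/19 - 880896*(-9 + 2*I*√2)²/19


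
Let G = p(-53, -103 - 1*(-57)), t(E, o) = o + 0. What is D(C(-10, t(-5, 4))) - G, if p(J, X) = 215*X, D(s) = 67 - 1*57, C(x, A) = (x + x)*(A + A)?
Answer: 9900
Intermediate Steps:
t(E, o) = o
C(x, A) = 4*A*x (C(x, A) = (2*x)*(2*A) = 4*A*x)
D(s) = 10 (D(s) = 67 - 57 = 10)
G = -9890 (G = 215*(-103 - 1*(-57)) = 215*(-103 + 57) = 215*(-46) = -9890)
D(C(-10, t(-5, 4))) - G = 10 - 1*(-9890) = 10 + 9890 = 9900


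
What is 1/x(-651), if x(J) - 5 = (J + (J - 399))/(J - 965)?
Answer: 1616/9781 ≈ 0.16522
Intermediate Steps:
x(J) = 5 + (-399 + 2*J)/(-965 + J) (x(J) = 5 + (J + (J - 399))/(J - 965) = 5 + (J + (-399 + J))/(-965 + J) = 5 + (-399 + 2*J)/(-965 + J))
1/x(-651) = 1/((-5224 + 7*(-651))/(-965 - 651)) = 1/((-5224 - 4557)/(-1616)) = 1/(-1/1616*(-9781)) = 1/(9781/1616) = 1616/9781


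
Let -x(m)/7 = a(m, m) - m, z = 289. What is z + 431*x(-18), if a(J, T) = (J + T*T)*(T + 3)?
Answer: 13794013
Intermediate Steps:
a(J, T) = (3 + T)*(J + T²) (a(J, T) = (J + T²)*(3 + T) = (3 + T)*(J + T²))
x(m) = -28*m² - 14*m - 7*m³ (x(m) = -7*((m³ + 3*m + 3*m² + m*m) - m) = -7*((m³ + 3*m + 3*m² + m²) - m) = -7*((m³ + 3*m + 4*m²) - m) = -7*(m³ + 2*m + 4*m²) = -28*m² - 14*m - 7*m³)
z + 431*x(-18) = 289 + 431*(7*(-18)*(-2 - 1*(-18)² - 4*(-18))) = 289 + 431*(7*(-18)*(-2 - 1*324 + 72)) = 289 + 431*(7*(-18)*(-2 - 324 + 72)) = 289 + 431*(7*(-18)*(-254)) = 289 + 431*32004 = 289 + 13793724 = 13794013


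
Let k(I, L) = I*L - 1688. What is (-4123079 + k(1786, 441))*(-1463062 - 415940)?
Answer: 6270494613282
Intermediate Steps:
k(I, L) = -1688 + I*L
(-4123079 + k(1786, 441))*(-1463062 - 415940) = (-4123079 + (-1688 + 1786*441))*(-1463062 - 415940) = (-4123079 + (-1688 + 787626))*(-1879002) = (-4123079 + 785938)*(-1879002) = -3337141*(-1879002) = 6270494613282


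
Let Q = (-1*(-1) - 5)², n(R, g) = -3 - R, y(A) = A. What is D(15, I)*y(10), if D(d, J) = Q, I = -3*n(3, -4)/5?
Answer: 160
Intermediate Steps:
I = 18/5 (I = -3*(-3 - 1*3)/5 = -3*(-3 - 3)/5 = -(-18)/5 = -3*(-6/5) = 18/5 ≈ 3.6000)
Q = 16 (Q = (1 - 5)² = (-4)² = 16)
D(d, J) = 16
D(15, I)*y(10) = 16*10 = 160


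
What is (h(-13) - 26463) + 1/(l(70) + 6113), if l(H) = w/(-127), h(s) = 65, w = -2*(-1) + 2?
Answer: -20494007979/776347 ≈ -26398.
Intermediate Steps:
w = 4 (w = 2 + 2 = 4)
l(H) = -4/127 (l(H) = 4/(-127) = 4*(-1/127) = -4/127)
(h(-13) - 26463) + 1/(l(70) + 6113) = (65 - 26463) + 1/(-4/127 + 6113) = -26398 + 1/(776347/127) = -26398 + 127/776347 = -20494007979/776347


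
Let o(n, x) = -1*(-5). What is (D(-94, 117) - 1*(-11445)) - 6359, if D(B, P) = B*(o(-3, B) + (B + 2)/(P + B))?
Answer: 4992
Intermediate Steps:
o(n, x) = 5
D(B, P) = B*(5 + (2 + B)/(B + P)) (D(B, P) = B*(5 + (B + 2)/(P + B)) = B*(5 + (2 + B)/(B + P)))
(D(-94, 117) - 1*(-11445)) - 6359 = (-94*(2 + 5*117 + 6*(-94))/(-94 + 117) - 1*(-11445)) - 6359 = (-94*(2 + 585 - 564)/23 + 11445) - 6359 = (-94*1/23*23 + 11445) - 6359 = (-94 + 11445) - 6359 = 11351 - 6359 = 4992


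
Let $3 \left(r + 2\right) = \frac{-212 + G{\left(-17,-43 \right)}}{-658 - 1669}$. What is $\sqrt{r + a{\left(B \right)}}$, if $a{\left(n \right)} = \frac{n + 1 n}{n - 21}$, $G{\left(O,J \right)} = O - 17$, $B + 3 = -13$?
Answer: $\frac{10 i \sqrt{81535753}}{86099} \approx 1.0488 i$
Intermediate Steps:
$B = -16$ ($B = -3 - 13 = -16$)
$G{\left(O,J \right)} = -17 + O$ ($G{\left(O,J \right)} = O - 17 = -17 + O$)
$a{\left(n \right)} = \frac{2 n}{-21 + n}$ ($a{\left(n \right)} = \frac{n + n}{-21 + n} = \frac{2 n}{-21 + n}$)
$r = - \frac{4572}{2327}$ ($r = -2 + \frac{\left(-212 - 34\right) \frac{1}{-658 - 1669}}{3} = -2 + \frac{\left(-212 - 34\right) \frac{1}{-2327}}{3} = -2 + \frac{\left(-246\right) \left(- \frac{1}{2327}\right)}{3} = -2 + \frac{1}{3} \cdot \frac{246}{2327} = -2 + \frac{82}{2327} = - \frac{4572}{2327} \approx -1.9648$)
$\sqrt{r + a{\left(B \right)}} = \sqrt{- \frac{4572}{2327} + 2 \left(-16\right) \frac{1}{-21 - 16}} = \sqrt{- \frac{4572}{2327} + 2 \left(-16\right) \frac{1}{-37}} = \sqrt{- \frac{4572}{2327} + 2 \left(-16\right) \left(- \frac{1}{37}\right)} = \sqrt{- \frac{4572}{2327} + \frac{32}{37}} = \sqrt{- \frac{94700}{86099}} = \frac{10 i \sqrt{81535753}}{86099}$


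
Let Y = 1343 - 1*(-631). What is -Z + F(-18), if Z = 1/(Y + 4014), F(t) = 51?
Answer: 305387/5988 ≈ 51.000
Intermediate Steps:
Y = 1974 (Y = 1343 + 631 = 1974)
Z = 1/5988 (Z = 1/(1974 + 4014) = 1/5988 ≈ 0.00016700)
-Z + F(-18) = -1*1/5988 + 51 = -1/5988 + 51 = 305387/5988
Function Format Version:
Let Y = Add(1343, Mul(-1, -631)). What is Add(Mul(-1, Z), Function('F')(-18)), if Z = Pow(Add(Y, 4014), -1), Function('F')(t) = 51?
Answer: Rational(305387, 5988) ≈ 51.000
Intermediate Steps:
Y = 1974 (Y = Add(1343, 631) = 1974)
Z = Rational(1, 5988) (Z = Pow(Add(1974, 4014), -1) = Pow(5988, -1) = Rational(1, 5988) ≈ 0.00016700)
Add(Mul(-1, Z), Function('F')(-18)) = Add(Mul(-1, Rational(1, 5988)), 51) = Add(Rational(-1, 5988), 51) = Rational(305387, 5988)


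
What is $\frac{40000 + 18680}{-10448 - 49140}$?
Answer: $- \frac{14670}{14897} \approx -0.98476$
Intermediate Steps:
$\frac{40000 + 18680}{-10448 - 49140} = \frac{58680}{-59588} = 58680 \left(- \frac{1}{59588}\right) = - \frac{14670}{14897}$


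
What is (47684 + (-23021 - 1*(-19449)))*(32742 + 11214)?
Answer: 1938987072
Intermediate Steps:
(47684 + (-23021 - 1*(-19449)))*(32742 + 11214) = (47684 + (-23021 + 19449))*43956 = (47684 - 3572)*43956 = 44112*43956 = 1938987072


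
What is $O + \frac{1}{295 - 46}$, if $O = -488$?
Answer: $- \frac{121511}{249} \approx -488.0$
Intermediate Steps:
$O + \frac{1}{295 - 46} = -488 + \frac{1}{295 - 46} = -488 + \frac{1}{249} = - \frac{121511}{249}$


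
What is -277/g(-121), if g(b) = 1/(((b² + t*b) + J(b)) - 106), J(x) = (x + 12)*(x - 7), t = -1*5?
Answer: -8058484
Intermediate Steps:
t = -5
J(x) = (-7 + x)*(12 + x) (J(x) = (12 + x)*(-7 + x) = (-7 + x)*(12 + x))
g(b) = 1/(-190 + 2*b²) (g(b) = 1/(((b² - 5*b) + (-84 + b² + 5*b)) - 106) = 1/((-84 + 2*b²) - 106) = 1/(-190 + 2*b²))
-277/g(-121) = -277/(1/(2*(-95 + (-121)²))) = -277/(1/(2*(-95 + 14641))) = -277/((½)/14546) = -277/((½)*(1/14546)) = -277/1/29092 = -277*29092 = -8058484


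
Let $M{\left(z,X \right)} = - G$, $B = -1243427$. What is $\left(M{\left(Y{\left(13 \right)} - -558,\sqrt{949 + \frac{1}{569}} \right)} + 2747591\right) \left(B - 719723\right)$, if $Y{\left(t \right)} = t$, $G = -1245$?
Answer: $-5396377393400$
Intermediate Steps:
$M{\left(z,X \right)} = 1245$ ($M{\left(z,X \right)} = \left(-1\right) \left(-1245\right) = 1245$)
$\left(M{\left(Y{\left(13 \right)} - -558,\sqrt{949 + \frac{1}{569}} \right)} + 2747591\right) \left(B - 719723\right) = \left(1245 + 2747591\right) \left(-1243427 - 719723\right) = 2748836 \left(-1963150\right) = -5396377393400$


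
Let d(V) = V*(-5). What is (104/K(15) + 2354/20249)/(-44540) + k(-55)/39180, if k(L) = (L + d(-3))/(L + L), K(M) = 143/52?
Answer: -148837721/176680341114 ≈ -0.00084241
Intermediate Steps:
K(M) = 11/4 (K(M) = 143*(1/52) = 11/4)
d(V) = -5*V
k(L) = (15 + L)/(2*L) (k(L) = (L - 5*(-3))/(L + L) = (L + 15)/((2*L)) = (15 + L)*(1/(2*L)) = (15 + L)/(2*L))
(104/K(15) + 2354/20249)/(-44540) + k(-55)/39180 = (104/(11/4) + 2354/20249)/(-44540) + ((½)*(15 - 55)/(-55))/39180 = (104*(4/11) + 2354*(1/20249))*(-1/44540) + ((½)*(-1/55)*(-40))*(1/39180) = (416/11 + 2354/20249)*(-1/44540) + (4/11)*(1/39180) = (8449478/222739)*(-1/44540) + 1/107745 = -4224739/4960397530 + 1/107745 = -148837721/176680341114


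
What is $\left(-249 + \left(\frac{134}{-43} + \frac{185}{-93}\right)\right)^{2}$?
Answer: $\frac{1032597404224}{15992001} \approx 64570.0$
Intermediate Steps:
$\left(-249 + \left(\frac{134}{-43} + \frac{185}{-93}\right)\right)^{2} = \left(-249 + \left(134 \left(- \frac{1}{43}\right) + 185 \left(- \frac{1}{93}\right)\right)\right)^{2} = \left(-249 - \frac{20417}{3999}\right)^{2} = \left(- \frac{1016168}{3999}\right)^{2} = \frac{1032597404224}{15992001}$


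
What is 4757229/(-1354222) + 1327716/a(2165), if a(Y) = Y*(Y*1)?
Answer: -20500180482573/6347543213950 ≈ -3.2296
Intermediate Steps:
a(Y) = Y² (a(Y) = Y*Y = Y²)
4757229/(-1354222) + 1327716/a(2165) = 4757229/(-1354222) + 1327716/(2165²) = 4757229*(-1/1354222) + 1327716/4687225 = -4757229/1354222 + 1327716*(1/4687225) = -4757229/1354222 + 1327716/4687225 = -20500180482573/6347543213950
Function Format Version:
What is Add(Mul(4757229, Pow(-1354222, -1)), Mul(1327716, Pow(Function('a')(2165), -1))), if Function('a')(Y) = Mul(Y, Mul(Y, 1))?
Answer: Rational(-20500180482573, 6347543213950) ≈ -3.2296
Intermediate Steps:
Function('a')(Y) = Pow(Y, 2) (Function('a')(Y) = Mul(Y, Y) = Pow(Y, 2))
Add(Mul(4757229, Pow(-1354222, -1)), Mul(1327716, Pow(Function('a')(2165), -1))) = Add(Mul(4757229, Pow(-1354222, -1)), Mul(1327716, Pow(Pow(2165, 2), -1))) = Add(Mul(4757229, Rational(-1, 1354222)), Mul(1327716, Pow(4687225, -1))) = Add(Rational(-4757229, 1354222), Mul(1327716, Rational(1, 4687225))) = Add(Rational(-4757229, 1354222), Rational(1327716, 4687225)) = Rational(-20500180482573, 6347543213950)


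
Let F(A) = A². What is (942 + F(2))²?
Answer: 894916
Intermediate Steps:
(942 + F(2))² = (942 + 2²)² = (942 + 4)² = 946² = 894916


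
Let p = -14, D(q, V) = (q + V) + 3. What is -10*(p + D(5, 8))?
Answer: -20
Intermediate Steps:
D(q, V) = 3 + V + q (D(q, V) = (V + q) + 3 = 3 + V + q)
-10*(p + D(5, 8)) = -10*(-14 + (3 + 8 + 5)) = -10*(-14 + 16) = -10*2 = -20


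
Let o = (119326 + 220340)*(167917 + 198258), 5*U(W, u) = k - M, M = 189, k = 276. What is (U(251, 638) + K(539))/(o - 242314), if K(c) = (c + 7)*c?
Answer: 1471557/621884776180 ≈ 2.3663e-6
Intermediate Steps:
K(c) = c*(7 + c) (K(c) = (7 + c)*c = c*(7 + c))
U(W, u) = 87/5 (U(W, u) = (276 - 1*189)/5 = (276 - 189)/5 = (1/5)*87 = 87/5)
o = 124377197550 (o = 339666*366175 = 124377197550)
(U(251, 638) + K(539))/(o - 242314) = (87/5 + 539*(7 + 539))/(124377197550 - 242314) = (87/5 + 539*546)/124376955236 = (87/5 + 294294)*(1/124376955236) = (1471557/5)*(1/124376955236) = 1471557/621884776180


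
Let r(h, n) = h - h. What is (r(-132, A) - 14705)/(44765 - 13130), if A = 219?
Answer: -2941/6327 ≈ -0.46483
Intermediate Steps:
r(h, n) = 0
(r(-132, A) - 14705)/(44765 - 13130) = (0 - 14705)/(44765 - 13130) = -14705/31635 = -14705*1/31635 = -2941/6327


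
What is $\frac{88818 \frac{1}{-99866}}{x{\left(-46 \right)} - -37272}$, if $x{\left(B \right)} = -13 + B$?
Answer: $- \frac{44409}{1858156729} \approx -2.3899 \cdot 10^{-5}$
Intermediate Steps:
$\frac{88818 \frac{1}{-99866}}{x{\left(-46 \right)} - -37272} = \frac{88818 \frac{1}{-99866}}{\left(-13 - 46\right) - -37272} = \frac{88818 \left(- \frac{1}{99866}\right)}{-59 + 37272} = - \frac{44409}{49933 \cdot 37213} = \left(- \frac{44409}{49933}\right) \frac{1}{37213} = - \frac{44409}{1858156729}$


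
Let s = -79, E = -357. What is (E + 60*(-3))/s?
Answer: 537/79 ≈ 6.7975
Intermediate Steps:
(E + 60*(-3))/s = (-357 + 60*(-3))/(-79) = (-357 - 180)*(-1/79) = -537*(-1/79) = 537/79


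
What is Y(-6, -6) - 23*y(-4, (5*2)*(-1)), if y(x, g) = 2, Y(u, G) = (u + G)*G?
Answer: 26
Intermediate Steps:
Y(u, G) = G*(G + u) (Y(u, G) = (G + u)*G = G*(G + u))
Y(-6, -6) - 23*y(-4, (5*2)*(-1)) = -6*(-6 - 6) - 23*2 = -6*(-12) - 46 = 72 - 46 = 26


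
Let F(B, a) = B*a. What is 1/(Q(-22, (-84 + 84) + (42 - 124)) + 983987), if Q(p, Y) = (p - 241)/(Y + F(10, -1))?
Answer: 92/90527067 ≈ 1.0163e-6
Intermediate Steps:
Q(p, Y) = (-241 + p)/(-10 + Y) (Q(p, Y) = (p - 241)/(Y + 10*(-1)) = (-241 + p)/(Y - 10) = (-241 + p)/(-10 + Y))
1/(Q(-22, (-84 + 84) + (42 - 124)) + 983987) = 1/((-241 - 22)/(-10 + ((-84 + 84) + (42 - 124))) + 983987) = 1/(-263/(-10 + (0 - 82)) + 983987) = 1/(-263/(-10 - 82) + 983987) = 1/(-263/(-92) + 983987) = 1/(-1/92*(-263) + 983987) = 1/(263/92 + 983987) = 1/(90527067/92) = 92/90527067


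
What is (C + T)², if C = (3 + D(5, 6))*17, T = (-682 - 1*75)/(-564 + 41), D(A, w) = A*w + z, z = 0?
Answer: 86530105600/273529 ≈ 3.1635e+5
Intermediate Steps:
D(A, w) = A*w (D(A, w) = A*w + 0 = A*w)
T = 757/523 (T = (-682 - 75)/(-523) = -757*(-1/523) = 757/523 ≈ 1.4474)
C = 561 (C = (3 + 5*6)*17 = (3 + 30)*17 = 33*17 = 561)
(C + T)² = (561 + 757/523)² = (294160/523)² = 86530105600/273529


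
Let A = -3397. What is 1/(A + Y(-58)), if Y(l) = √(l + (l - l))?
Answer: -3397/11539667 - I*√58/11539667 ≈ -0.00029438 - 6.5996e-7*I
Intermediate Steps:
Y(l) = √l (Y(l) = √(l + 0) = √l)
1/(A + Y(-58)) = 1/(-3397 + √(-58)) = 1/(-3397 + I*√58)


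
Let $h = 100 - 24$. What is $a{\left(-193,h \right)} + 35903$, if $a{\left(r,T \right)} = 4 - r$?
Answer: $36100$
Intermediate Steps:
$h = 76$ ($h = 100 - 24 = 76$)
$a{\left(-193,h \right)} + 35903 = \left(4 - -193\right) + 35903 = \left(4 + 193\right) + 35903 = 197 + 35903 = 36100$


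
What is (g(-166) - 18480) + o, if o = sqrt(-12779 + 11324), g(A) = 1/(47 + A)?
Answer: -2199121/119 + I*sqrt(1455) ≈ -18480.0 + 38.144*I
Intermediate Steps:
o = I*sqrt(1455) (o = sqrt(-1455) = I*sqrt(1455) ≈ 38.144*I)
(g(-166) - 18480) + o = (1/(47 - 166) - 18480) + I*sqrt(1455) = (1/(-119) - 18480) + I*sqrt(1455) = (-1/119 - 18480) + I*sqrt(1455) = -2199121/119 + I*sqrt(1455)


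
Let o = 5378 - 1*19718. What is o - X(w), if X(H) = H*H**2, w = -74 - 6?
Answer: 497660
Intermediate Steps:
w = -80
X(H) = H**3
o = -14340 (o = 5378 - 19718 = -14340)
o - X(w) = -14340 - 1*(-80)**3 = -14340 - 1*(-512000) = -14340 + 512000 = 497660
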